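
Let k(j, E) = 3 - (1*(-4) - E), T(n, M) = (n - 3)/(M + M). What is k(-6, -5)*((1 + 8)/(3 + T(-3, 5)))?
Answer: 15/2 ≈ 7.5000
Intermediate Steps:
T(n, M) = (-3 + n)/(2*M) (T(n, M) = (-3 + n)/((2*M)) = (-3 + n)*(1/(2*M)) = (-3 + n)/(2*M))
k(j, E) = 7 + E (k(j, E) = 3 - (-4 - E) = 3 + (4 + E) = 7 + E)
k(-6, -5)*((1 + 8)/(3 + T(-3, 5))) = (7 - 5)*((1 + 8)/(3 + (1/2)*(-3 - 3)/5)) = 2*(9/(3 + (1/2)*(1/5)*(-6))) = 2*(9/(3 - 3/5)) = 2*(9/(12/5)) = 2*(9*(5/12)) = 2*(15/4) = 15/2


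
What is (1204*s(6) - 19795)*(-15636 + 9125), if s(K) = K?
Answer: 81849781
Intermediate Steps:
(1204*s(6) - 19795)*(-15636 + 9125) = (1204*6 - 19795)*(-15636 + 9125) = (7224 - 19795)*(-6511) = -12571*(-6511) = 81849781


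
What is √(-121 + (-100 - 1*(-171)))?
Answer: 5*I*√2 ≈ 7.0711*I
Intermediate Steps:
√(-121 + (-100 - 1*(-171))) = √(-121 + (-100 + 171)) = √(-121 + 71) = √(-50) = 5*I*√2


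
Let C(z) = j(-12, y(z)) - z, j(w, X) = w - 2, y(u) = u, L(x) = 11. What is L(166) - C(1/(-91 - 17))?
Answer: 2699/108 ≈ 24.991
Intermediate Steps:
j(w, X) = -2 + w
C(z) = -14 - z (C(z) = (-2 - 12) - z = -14 - z)
L(166) - C(1/(-91 - 17)) = 11 - (-14 - 1/(-91 - 17)) = 11 - (-14 - 1/(-108)) = 11 - (-14 - 1*(-1/108)) = 11 - (-14 + 1/108) = 11 - 1*(-1511/108) = 11 + 1511/108 = 2699/108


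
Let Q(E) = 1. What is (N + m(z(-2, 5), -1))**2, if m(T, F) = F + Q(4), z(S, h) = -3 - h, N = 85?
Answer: 7225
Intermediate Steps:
m(T, F) = 1 + F (m(T, F) = F + 1 = 1 + F)
(N + m(z(-2, 5), -1))**2 = (85 + (1 - 1))**2 = (85 + 0)**2 = 85**2 = 7225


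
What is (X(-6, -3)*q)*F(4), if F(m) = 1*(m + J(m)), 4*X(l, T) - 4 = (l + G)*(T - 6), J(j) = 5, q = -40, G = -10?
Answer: -13320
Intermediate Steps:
X(l, T) = 1 + (-10 + l)*(-6 + T)/4 (X(l, T) = 1 + ((l - 10)*(T - 6))/4 = 1 + ((-10 + l)*(-6 + T))/4 = 1 + (-10 + l)*(-6 + T)/4)
F(m) = 5 + m (F(m) = 1*(m + 5) = 1*(5 + m) = 5 + m)
(X(-6, -3)*q)*F(4) = ((16 - 5/2*(-3) - 3/2*(-6) + (¼)*(-3)*(-6))*(-40))*(5 + 4) = ((16 + 15/2 + 9 + 9/2)*(-40))*9 = (37*(-40))*9 = -1480*9 = -13320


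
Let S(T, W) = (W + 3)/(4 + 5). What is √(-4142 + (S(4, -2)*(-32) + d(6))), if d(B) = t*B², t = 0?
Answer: I*√37310/3 ≈ 64.386*I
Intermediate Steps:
S(T, W) = ⅓ + W/9 (S(T, W) = (3 + W)/9 = (3 + W)*(⅑) = ⅓ + W/9)
d(B) = 0 (d(B) = 0*B² = 0)
√(-4142 + (S(4, -2)*(-32) + d(6))) = √(-4142 + ((⅓ + (⅑)*(-2))*(-32) + 0)) = √(-4142 + ((⅓ - 2/9)*(-32) + 0)) = √(-4142 + ((⅑)*(-32) + 0)) = √(-4142 + (-32/9 + 0)) = √(-4142 - 32/9) = √(-37310/9) = I*√37310/3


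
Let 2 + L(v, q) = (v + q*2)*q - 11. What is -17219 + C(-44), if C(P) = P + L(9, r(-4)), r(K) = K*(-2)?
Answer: -17076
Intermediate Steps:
r(K) = -2*K
L(v, q) = -13 + q*(v + 2*q) (L(v, q) = -2 + ((v + q*2)*q - 11) = -2 + ((v + 2*q)*q - 11) = -2 + (q*(v + 2*q) - 11) = -2 + (-11 + q*(v + 2*q)) = -13 + q*(v + 2*q))
C(P) = 187 + P (C(P) = P + (-13 + 2*(-2*(-4))**2 - 2*(-4)*9) = P + (-13 + 2*8**2 + 8*9) = P + (-13 + 2*64 + 72) = P + (-13 + 128 + 72) = P + 187 = 187 + P)
-17219 + C(-44) = -17219 + (187 - 44) = -17219 + 143 = -17076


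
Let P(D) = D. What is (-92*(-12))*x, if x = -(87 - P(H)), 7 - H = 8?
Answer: -97152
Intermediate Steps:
H = -1 (H = 7 - 1*8 = 7 - 8 = -1)
x = -88 (x = -(87 - 1*(-1)) = -(87 + 1) = -1*88 = -88)
(-92*(-12))*x = -92*(-12)*(-88) = 1104*(-88) = -97152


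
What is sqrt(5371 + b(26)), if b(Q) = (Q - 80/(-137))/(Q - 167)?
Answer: sqrt(222677715545)/6439 ≈ 73.286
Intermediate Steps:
b(Q) = (80/137 + Q)/(-167 + Q) (b(Q) = (Q - 80*(-1/137))/(-167 + Q) = (Q + 80/137)/(-167 + Q) = (80/137 + Q)/(-167 + Q))
sqrt(5371 + b(26)) = sqrt(5371 + (80/137 + 26)/(-167 + 26)) = sqrt(5371 + (3642/137)/(-141)) = sqrt(5371 - 1/141*3642/137) = sqrt(5371 - 1214/6439) = sqrt(34582655/6439) = sqrt(222677715545)/6439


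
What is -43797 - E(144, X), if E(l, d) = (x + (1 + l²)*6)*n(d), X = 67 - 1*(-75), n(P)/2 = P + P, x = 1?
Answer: -70716061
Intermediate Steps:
n(P) = 4*P (n(P) = 2*(P + P) = 2*(2*P) = 4*P)
X = 142 (X = 67 + 75 = 142)
E(l, d) = 4*d*(7 + 6*l²) (E(l, d) = (1 + (1 + l²)*6)*(4*d) = (1 + (6 + 6*l²))*(4*d) = (7 + 6*l²)*(4*d) = 4*d*(7 + 6*l²))
-43797 - E(144, X) = -43797 - 4*142*(7 + 6*144²) = -43797 - 4*142*(7 + 6*20736) = -43797 - 4*142*(7 + 124416) = -43797 - 4*142*124423 = -43797 - 1*70672264 = -43797 - 70672264 = -70716061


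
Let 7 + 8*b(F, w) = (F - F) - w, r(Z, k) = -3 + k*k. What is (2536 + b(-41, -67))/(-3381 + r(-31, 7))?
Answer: -5087/6670 ≈ -0.76267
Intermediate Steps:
r(Z, k) = -3 + k**2
b(F, w) = -7/8 - w/8 (b(F, w) = -7/8 + ((F - F) - w)/8 = -7/8 + (0 - w)/8 = -7/8 + (-w)/8 = -7/8 - w/8)
(2536 + b(-41, -67))/(-3381 + r(-31, 7)) = (2536 + (-7/8 - 1/8*(-67)))/(-3381 + (-3 + 7**2)) = (2536 + (-7/8 + 67/8))/(-3381 + (-3 + 49)) = (2536 + 15/2)/(-3381 + 46) = (5087/2)/(-3335) = (5087/2)*(-1/3335) = -5087/6670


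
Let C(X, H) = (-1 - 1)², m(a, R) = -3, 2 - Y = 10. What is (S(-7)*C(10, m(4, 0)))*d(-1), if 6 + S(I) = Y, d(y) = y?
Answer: 56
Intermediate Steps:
Y = -8 (Y = 2 - 1*10 = 2 - 10 = -8)
S(I) = -14 (S(I) = -6 - 8 = -14)
C(X, H) = 4 (C(X, H) = (-2)² = 4)
(S(-7)*C(10, m(4, 0)))*d(-1) = -14*4*(-1) = -56*(-1) = 56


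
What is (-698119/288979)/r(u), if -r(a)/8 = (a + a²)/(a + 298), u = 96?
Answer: 137529443/10763889792 ≈ 0.012777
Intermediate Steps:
r(a) = -8*(a + a²)/(298 + a) (r(a) = -8*(a + a²)/(a + 298) = -8*(a + a²)/(298 + a))
(-698119/288979)/r(u) = (-698119/288979)/((-8*96*(1 + 96)/(298 + 96))) = (-698119*1/288979)/((-8*96*97/394)) = -698119/(288979*((-8*96*1/394*97))) = -698119/(288979*(-37248/197)) = -698119/288979*(-197/37248) = 137529443/10763889792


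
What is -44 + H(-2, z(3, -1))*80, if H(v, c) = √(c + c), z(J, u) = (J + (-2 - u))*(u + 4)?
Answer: -44 + 160*√3 ≈ 233.13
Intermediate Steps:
z(J, u) = (4 + u)*(-2 + J - u) (z(J, u) = (-2 + J - u)*(4 + u) = (4 + u)*(-2 + J - u))
H(v, c) = √2*√c (H(v, c) = √(2*c) = √2*√c)
-44 + H(-2, z(3, -1))*80 = -44 + (√2*√(-8 - 1*(-1)² - 6*(-1) + 4*3 + 3*(-1)))*80 = -44 + (√2*√(-8 - 1*1 + 6 + 12 - 3))*80 = -44 + (√2*√(-8 - 1 + 6 + 12 - 3))*80 = -44 + (√2*√6)*80 = -44 + (2*√3)*80 = -44 + 160*√3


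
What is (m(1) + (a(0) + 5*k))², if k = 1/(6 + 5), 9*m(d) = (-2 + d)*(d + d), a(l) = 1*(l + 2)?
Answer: 48841/9801 ≈ 4.9833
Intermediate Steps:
a(l) = 2 + l (a(l) = 1*(2 + l) = 2 + l)
m(d) = 2*d*(-2 + d)/9 (m(d) = ((-2 + d)*(d + d))/9 = ((-2 + d)*(2*d))/9 = (2*d*(-2 + d))/9 = 2*d*(-2 + d)/9)
k = 1/11 ≈ 0.090909
(m(1) + (a(0) + 5*k))² = ((2/9)*1*(-2 + 1) + ((2 + 0) + 5*(1/11)))² = ((2/9)*1*(-1) + (2 + 5/11))² = (-2/9 + 27/11)² = (221/99)² = 48841/9801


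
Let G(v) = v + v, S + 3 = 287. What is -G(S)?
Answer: -568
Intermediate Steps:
S = 284 (S = -3 + 287 = 284)
G(v) = 2*v
-G(S) = -2*284 = -1*568 = -568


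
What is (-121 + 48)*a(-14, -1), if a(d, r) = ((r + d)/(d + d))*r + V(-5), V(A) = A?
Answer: 11315/28 ≈ 404.11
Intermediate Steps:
a(d, r) = -5 + r*(d + r)/(2*d) (a(d, r) = ((r + d)/(d + d))*r - 5 = ((d + r)/((2*d)))*r - 5 = ((d + r)*(1/(2*d)))*r - 5 = ((d + r)/(2*d))*r - 5 = r*(d + r)/(2*d) - 5 = -5 + r*(d + r)/(2*d))
(-121 + 48)*a(-14, -1) = (-121 + 48)*((1/2)*((-1)**2 - 14*(-10 - 1))/(-14)) = -73*(-1)*(1 - 14*(-11))/(2*14) = -73*(-1)*(1 + 154)/(2*14) = -73*(-1)*155/(2*14) = -73*(-155/28) = 11315/28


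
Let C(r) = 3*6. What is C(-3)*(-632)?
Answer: -11376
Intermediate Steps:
C(r) = 18
C(-3)*(-632) = 18*(-632) = -11376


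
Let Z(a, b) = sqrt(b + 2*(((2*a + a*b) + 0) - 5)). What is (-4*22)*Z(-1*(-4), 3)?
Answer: -88*sqrt(33) ≈ -505.52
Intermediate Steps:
Z(a, b) = sqrt(-10 + b + 4*a + 2*a*b) (Z(a, b) = sqrt(b + 2*((2*a + a*b) - 5)) = sqrt(b + 2*(-5 + 2*a + a*b)) = sqrt(b + (-10 + 4*a + 2*a*b)) = sqrt(-10 + b + 4*a + 2*a*b))
(-4*22)*Z(-1*(-4), 3) = (-4*22)*sqrt(-10 + 3 + 4*(-1*(-4)) + 2*(-1*(-4))*3) = -88*sqrt(-10 + 3 + 4*4 + 2*4*3) = -88*sqrt(-10 + 3 + 16 + 24) = -88*sqrt(33)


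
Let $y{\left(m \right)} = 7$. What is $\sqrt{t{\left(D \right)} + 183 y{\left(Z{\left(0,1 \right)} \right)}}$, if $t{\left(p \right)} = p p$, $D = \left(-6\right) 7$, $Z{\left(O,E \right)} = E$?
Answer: $\sqrt{3045} \approx 55.182$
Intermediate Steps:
$D = -42$
$t{\left(p \right)} = p^{2}$
$\sqrt{t{\left(D \right)} + 183 y{\left(Z{\left(0,1 \right)} \right)}} = \sqrt{\left(-42\right)^{2} + 183 \cdot 7} = \sqrt{1764 + 1281} = \sqrt{3045}$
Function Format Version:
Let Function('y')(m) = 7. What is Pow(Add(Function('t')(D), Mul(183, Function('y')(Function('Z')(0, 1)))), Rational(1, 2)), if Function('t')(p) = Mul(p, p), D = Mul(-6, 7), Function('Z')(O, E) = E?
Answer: Pow(3045, Rational(1, 2)) ≈ 55.182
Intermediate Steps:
D = -42
Function('t')(p) = Pow(p, 2)
Pow(Add(Function('t')(D), Mul(183, Function('y')(Function('Z')(0, 1)))), Rational(1, 2)) = Pow(Add(Pow(-42, 2), Mul(183, 7)), Rational(1, 2)) = Pow(Add(1764, 1281), Rational(1, 2)) = Pow(3045, Rational(1, 2))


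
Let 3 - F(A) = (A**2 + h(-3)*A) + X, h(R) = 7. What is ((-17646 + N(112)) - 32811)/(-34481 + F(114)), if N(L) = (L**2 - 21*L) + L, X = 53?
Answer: 40153/48325 ≈ 0.83089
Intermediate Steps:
N(L) = L**2 - 20*L
F(A) = -50 - A**2 - 7*A (F(A) = 3 - ((A**2 + 7*A) + 53) = 3 - (53 + A**2 + 7*A) = 3 + (-53 - A**2 - 7*A) = -50 - A**2 - 7*A)
((-17646 + N(112)) - 32811)/(-34481 + F(114)) = ((-17646 + 112*(-20 + 112)) - 32811)/(-34481 + (-50 - 1*114**2 - 7*114)) = ((-17646 + 112*92) - 32811)/(-34481 + (-50 - 1*12996 - 798)) = ((-17646 + 10304) - 32811)/(-34481 + (-50 - 12996 - 798)) = (-7342 - 32811)/(-34481 - 13844) = -40153/(-48325) = -40153*(-1/48325) = 40153/48325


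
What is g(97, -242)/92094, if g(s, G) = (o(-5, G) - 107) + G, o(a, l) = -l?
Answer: -107/92094 ≈ -0.0011619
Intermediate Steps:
g(s, G) = -107 (g(s, G) = (-G - 107) + G = (-107 - G) + G = -107)
g(97, -242)/92094 = -107/92094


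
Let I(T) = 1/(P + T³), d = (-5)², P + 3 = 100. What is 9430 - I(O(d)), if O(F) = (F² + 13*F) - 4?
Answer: 7983349669189/846590633 ≈ 9430.0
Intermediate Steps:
P = 97 (P = -3 + 100 = 97)
d = 25
O(F) = -4 + F² + 13*F
I(T) = 1/(97 + T³)
9430 - I(O(d)) = 9430 - 1/(97 + (-4 + 25² + 13*25)³) = 9430 - 1/(97 + (-4 + 625 + 325)³) = 9430 - 1/(97 + 946³) = 9430 - 1/(97 + 846590536) = 9430 - 1/846590633 = 7983349669189/846590633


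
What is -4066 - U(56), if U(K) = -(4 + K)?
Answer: -4006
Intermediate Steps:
U(K) = -4 - K
-4066 - U(56) = -4066 - (-4 - 1*56) = -4066 - (-4 - 56) = -4066 - 1*(-60) = -4066 + 60 = -4006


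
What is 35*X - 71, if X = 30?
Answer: 979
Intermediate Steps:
35*X - 71 = 35*30 - 71 = 1050 - 71 = 979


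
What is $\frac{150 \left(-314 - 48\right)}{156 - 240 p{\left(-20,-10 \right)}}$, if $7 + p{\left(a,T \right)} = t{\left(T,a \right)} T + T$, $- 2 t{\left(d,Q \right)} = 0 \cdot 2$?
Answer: $- \frac{4525}{353} \approx -12.819$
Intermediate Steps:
$t{\left(d,Q \right)} = 0$ ($t{\left(d,Q \right)} = - \frac{0 \cdot 2}{2} = \left(- \frac{1}{2}\right) 0 = 0$)
$p{\left(a,T \right)} = -7 + T$ ($p{\left(a,T \right)} = -7 + \left(0 T + T\right) = -7 + \left(0 + T\right) = -7 + T$)
$\frac{150 \left(-314 - 48\right)}{156 - 240 p{\left(-20,-10 \right)}} = \frac{150 \left(-314 - 48\right)}{156 - 240 \left(-7 - 10\right)} = \frac{150 \left(-362\right)}{156 - -4080} = - \frac{54300}{156 + 4080} = - \frac{54300}{4236} = \left(-54300\right) \frac{1}{4236} = - \frac{4525}{353}$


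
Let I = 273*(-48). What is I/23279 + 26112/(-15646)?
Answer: -406443216/182111617 ≈ -2.2318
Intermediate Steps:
I = -13104
I/23279 + 26112/(-15646) = -13104/23279 + 26112/(-15646) = -13104*1/23279 + 26112*(-1/15646) = -13104/23279 - 13056/7823 = -406443216/182111617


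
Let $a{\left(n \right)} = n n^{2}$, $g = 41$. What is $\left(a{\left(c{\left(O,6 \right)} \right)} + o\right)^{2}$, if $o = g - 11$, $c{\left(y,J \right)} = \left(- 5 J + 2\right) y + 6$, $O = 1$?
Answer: $112741924$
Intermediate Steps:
$c{\left(y,J \right)} = 6 + y \left(2 - 5 J\right)$ ($c{\left(y,J \right)} = \left(2 - 5 J\right) y + 6 = y \left(2 - 5 J\right) + 6 = 6 + y \left(2 - 5 J\right)$)
$o = 30$ ($o = 41 - 11 = 30$)
$a{\left(n \right)} = n^{3}$
$\left(a{\left(c{\left(O,6 \right)} \right)} + o\right)^{2} = \left(\left(6 + 2 \cdot 1 - 30 \cdot 1\right)^{3} + 30\right)^{2} = \left(\left(6 + 2 - 30\right)^{3} + 30\right)^{2} = \left(\left(-22\right)^{3} + 30\right)^{2} = \left(-10648 + 30\right)^{2} = \left(-10618\right)^{2} = 112741924$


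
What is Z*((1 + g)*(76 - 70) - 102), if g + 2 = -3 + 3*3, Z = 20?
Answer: -1440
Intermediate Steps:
g = 4 (g = -2 + (-3 + 3*3) = -2 + (-3 + 9) = -2 + 6 = 4)
Z*((1 + g)*(76 - 70) - 102) = 20*((1 + 4)*(76 - 70) - 102) = 20*(5*6 - 102) = 20*(30 - 102) = 20*(-72) = -1440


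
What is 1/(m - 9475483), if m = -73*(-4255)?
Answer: -1/9164868 ≈ -1.0911e-7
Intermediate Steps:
m = 310615
1/(m - 9475483) = 1/(310615 - 9475483) = 1/(-9164868) = -1/9164868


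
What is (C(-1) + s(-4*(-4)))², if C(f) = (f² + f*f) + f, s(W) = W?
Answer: 289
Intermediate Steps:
C(f) = f + 2*f² (C(f) = (f² + f²) + f = 2*f² + f = f + 2*f²)
(C(-1) + s(-4*(-4)))² = (-(1 + 2*(-1)) - 4*(-4))² = (-(1 - 2) + 16)² = (-1*(-1) + 16)² = (1 + 16)² = 17² = 289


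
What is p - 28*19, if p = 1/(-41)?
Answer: -21813/41 ≈ -532.02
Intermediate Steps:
p = -1/41 ≈ -0.024390
p - 28*19 = -1/41 - 28*19 = -1/41 - 532 = -21813/41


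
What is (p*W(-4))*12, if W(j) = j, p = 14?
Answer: -672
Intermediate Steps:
(p*W(-4))*12 = (14*(-4))*12 = -56*12 = -672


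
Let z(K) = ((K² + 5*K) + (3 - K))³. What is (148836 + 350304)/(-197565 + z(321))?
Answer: 166380/378513515099329 ≈ 4.3956e-10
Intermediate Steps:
z(K) = (3 + K² + 4*K)³
(148836 + 350304)/(-197565 + z(321)) = (148836 + 350304)/(-197565 + (3 + 321² + 4*321)³) = 499140/(-197565 + (3 + 103041 + 1284)³) = 499140/(-197565 + 104328³) = 499140/(-197565 + 1135540545495552) = 499140/1135540545297987 = 499140*(1/1135540545297987) = 166380/378513515099329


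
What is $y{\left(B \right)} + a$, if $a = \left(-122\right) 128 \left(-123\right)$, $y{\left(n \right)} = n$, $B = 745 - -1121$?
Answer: $1922634$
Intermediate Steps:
$B = 1866$ ($B = 745 + 1121 = 1866$)
$a = 1920768$ ($a = \left(-15616\right) \left(-123\right) = 1920768$)
$y{\left(B \right)} + a = 1866 + 1920768 = 1922634$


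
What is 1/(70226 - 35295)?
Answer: 1/34931 ≈ 2.8628e-5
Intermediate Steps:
1/(70226 - 35295) = 1/34931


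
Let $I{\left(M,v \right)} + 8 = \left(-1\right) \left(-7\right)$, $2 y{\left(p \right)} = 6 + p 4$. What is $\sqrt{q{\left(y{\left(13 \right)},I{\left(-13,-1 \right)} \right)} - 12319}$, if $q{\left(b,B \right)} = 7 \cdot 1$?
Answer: $18 i \sqrt{38} \approx 110.96 i$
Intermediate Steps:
$y{\left(p \right)} = 3 + 2 p$ ($y{\left(p \right)} = \frac{6 + p 4}{2} = \frac{6 + 4 p}{2} = 3 + 2 p$)
$I{\left(M,v \right)} = -1$ ($I{\left(M,v \right)} = -8 - -7 = -8 + 7 = -1$)
$q{\left(b,B \right)} = 7$
$\sqrt{q{\left(y{\left(13 \right)},I{\left(-13,-1 \right)} \right)} - 12319} = \sqrt{7 - 12319} = \sqrt{-12312} = 18 i \sqrt{38}$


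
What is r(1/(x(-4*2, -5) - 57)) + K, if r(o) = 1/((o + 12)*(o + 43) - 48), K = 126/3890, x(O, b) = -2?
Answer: 109199977/3162305480 ≈ 0.034532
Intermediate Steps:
K = 63/1945 (K = 126*(1/3890) = 63/1945 ≈ 0.032391)
r(o) = 1/(-48 + (12 + o)*(43 + o)) (r(o) = 1/((12 + o)*(43 + o) - 48) = 1/(-48 + (12 + o)*(43 + o)))
r(1/(x(-4*2, -5) - 57)) + K = 1/(468 + (1/(-2 - 57))² + 55/(-2 - 57)) + 63/1945 = 1/(468 + (1/(-59))² + 55/(-59)) + 63/1945 = 1/(468 + (-1/59)² + 55*(-1/59)) + 63/1945 = 1/(468 + 1/3481 - 55/59) + 63/1945 = 1/(1625864/3481) + 63/1945 = 3481/1625864 + 63/1945 = 109199977/3162305480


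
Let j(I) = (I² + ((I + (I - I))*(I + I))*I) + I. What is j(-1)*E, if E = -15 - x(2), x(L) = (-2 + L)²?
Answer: 30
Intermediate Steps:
j(I) = I + I² + 2*I³ (j(I) = (I² + ((I + 0)*(2*I))*I) + I = (I² + (I*(2*I))*I) + I = (I² + (2*I²)*I) + I = (I² + 2*I³) + I = I + I² + 2*I³)
E = -15 (E = -15 - (-2 + 2)² = -15 - 1*0² = -15 - 1*0 = -15 + 0 = -15)
j(-1)*E = -(1 - 1 + 2*(-1)²)*(-15) = -(1 - 1 + 2*1)*(-15) = -(1 - 1 + 2)*(-15) = -1*2*(-15) = -2*(-15) = 30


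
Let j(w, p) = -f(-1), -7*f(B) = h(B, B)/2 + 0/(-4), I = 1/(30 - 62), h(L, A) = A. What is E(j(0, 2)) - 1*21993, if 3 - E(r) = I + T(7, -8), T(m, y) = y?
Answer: -703423/32 ≈ -21982.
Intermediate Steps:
I = -1/32 (I = 1/(-32) = -1/32 ≈ -0.031250)
f(B) = -B/14 (f(B) = -(B/2 + 0/(-4))/7 = -(B*(½) + 0*(-¼))/7 = -(B/2 + 0)/7 = -B/14)
j(w, p) = -1/14 (j(w, p) = -(-1)*(-1)/14 = -1*1/14 = -1/14)
E(r) = 353/32 (E(r) = 3 - (-1/32 - 8) = 3 - 1*(-257/32) = 3 + 257/32 = 353/32)
E(j(0, 2)) - 1*21993 = 353/32 - 1*21993 = 353/32 - 21993 = -703423/32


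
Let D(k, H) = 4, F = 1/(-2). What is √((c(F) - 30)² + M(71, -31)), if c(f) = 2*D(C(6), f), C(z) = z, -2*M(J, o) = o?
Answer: 3*√222/2 ≈ 22.349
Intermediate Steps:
F = -½ (F = 1*(-½) = -½ ≈ -0.50000)
M(J, o) = -o/2
c(f) = 8 (c(f) = 2*4 = 8)
√((c(F) - 30)² + M(71, -31)) = √((8 - 30)² - ½*(-31)) = √((-22)² + 31/2) = √(484 + 31/2) = √(999/2) = 3*√222/2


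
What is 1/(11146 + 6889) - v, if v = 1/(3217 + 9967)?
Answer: -4851/237773440 ≈ -2.0402e-5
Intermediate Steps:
v = 1/13184 ≈ 7.5849e-5
1/(11146 + 6889) - v = 1/(11146 + 6889) - 1*1/13184 = 1/18035 - 1/13184 = -4851/237773440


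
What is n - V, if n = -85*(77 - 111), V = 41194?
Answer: -38304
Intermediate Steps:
n = 2890 (n = -85*(-34) = 2890)
n - V = 2890 - 1*41194 = 2890 - 41194 = -38304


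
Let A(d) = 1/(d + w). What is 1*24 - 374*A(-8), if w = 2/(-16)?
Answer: 4552/65 ≈ 70.031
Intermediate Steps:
w = -⅛ (w = 2*(-1/16) = -⅛ ≈ -0.12500)
A(d) = 1/(-⅛ + d) (A(d) = 1/(d - ⅛) = 1/(-⅛ + d))
1*24 - 374*A(-8) = 1*24 - 2992/(-1 + 8*(-8)) = 24 - 2992/(-1 - 64) = 24 - 2992/(-65) = 24 - 2992*(-1)/65 = 24 - 374*(-8/65) = 24 + 2992/65 = 4552/65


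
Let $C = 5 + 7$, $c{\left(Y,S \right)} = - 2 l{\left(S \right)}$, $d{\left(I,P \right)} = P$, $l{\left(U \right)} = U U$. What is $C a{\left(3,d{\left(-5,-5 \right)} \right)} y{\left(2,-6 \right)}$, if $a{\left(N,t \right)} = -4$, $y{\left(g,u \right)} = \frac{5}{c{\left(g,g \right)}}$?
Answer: $30$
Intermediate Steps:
$l{\left(U \right)} = U^{2}$
$c{\left(Y,S \right)} = - 2 S^{2}$
$y{\left(g,u \right)} = - \frac{5}{2 g^{2}}$ ($y{\left(g,u \right)} = \frac{5}{\left(-2\right) g^{2}} = 5 \left(- \frac{1}{2 g^{2}}\right) = - \frac{5}{2 g^{2}}$)
$C = 12$
$C a{\left(3,d{\left(-5,-5 \right)} \right)} y{\left(2,-6 \right)} = 12 \left(-4\right) \left(- \frac{5}{2 \cdot 4}\right) = - 48 \left(\left(- \frac{5}{2}\right) \frac{1}{4}\right) = \left(-48\right) \left(- \frac{5}{8}\right) = 30$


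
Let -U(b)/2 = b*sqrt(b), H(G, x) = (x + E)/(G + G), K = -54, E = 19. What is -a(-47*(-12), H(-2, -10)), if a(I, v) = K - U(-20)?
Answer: 54 + 80*I*sqrt(5) ≈ 54.0 + 178.89*I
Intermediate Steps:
H(G, x) = (19 + x)/(2*G) (H(G, x) = (x + 19)/(G + G) = (19 + x)/((2*G)) = (19 + x)*(1/(2*G)) = (19 + x)/(2*G))
U(b) = -2*b**(3/2) (U(b) = -2*b*sqrt(b) = -2*b**(3/2))
a(I, v) = -54 - 80*I*sqrt(5) (a(I, v) = -54 - (-2)*(-20)**(3/2) = -54 - (-2)*(-40*I*sqrt(5)) = -54 - 80*I*sqrt(5))
-a(-47*(-12), H(-2, -10)) = -(-54 - 80*I*sqrt(5)) = 54 + 80*I*sqrt(5)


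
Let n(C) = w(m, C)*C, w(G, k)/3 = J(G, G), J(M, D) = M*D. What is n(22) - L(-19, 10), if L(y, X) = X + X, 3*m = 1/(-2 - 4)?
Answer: -1069/54 ≈ -19.796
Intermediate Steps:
J(M, D) = D*M
m = -1/18 (m = 1/(3*(-2 - 4)) = (⅓)/(-6) = (⅓)*(-⅙) = -1/18 ≈ -0.055556)
w(G, k) = 3*G² (w(G, k) = 3*(G*G) = 3*G²)
L(y, X) = 2*X
n(C) = C/108 (n(C) = (3*(-1/18)²)*C = (3*(1/324))*C = C/108)
n(22) - L(-19, 10) = (1/108)*22 - 2*10 = 11/54 - 1*20 = 11/54 - 20 = -1069/54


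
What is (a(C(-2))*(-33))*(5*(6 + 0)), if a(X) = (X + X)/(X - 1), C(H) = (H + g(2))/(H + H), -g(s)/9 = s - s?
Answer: 1980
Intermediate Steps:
g(s) = 0 (g(s) = -9*(s - s) = -9*0 = 0)
C(H) = 1/2 (C(H) = (H + 0)/(H + H) = H/((2*H)) = H*(1/(2*H)) = 1/2)
a(X) = 2*X/(-1 + X) (a(X) = (2*X)/(-1 + X) = 2*X/(-1 + X))
(a(C(-2))*(-33))*(5*(6 + 0)) = ((2*(1/2)/(-1 + 1/2))*(-33))*(5*(6 + 0)) = ((2*(1/2)/(-1/2))*(-33))*(5*6) = ((2*(1/2)*(-2))*(-33))*30 = -2*(-33)*30 = 66*30 = 1980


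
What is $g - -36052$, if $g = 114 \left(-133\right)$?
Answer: $20890$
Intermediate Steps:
$g = -15162$
$g - -36052 = -15162 - -36052 = -15162 + 36052 = 20890$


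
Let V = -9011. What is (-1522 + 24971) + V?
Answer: 14438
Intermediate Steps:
(-1522 + 24971) + V = (-1522 + 24971) - 9011 = 23449 - 9011 = 14438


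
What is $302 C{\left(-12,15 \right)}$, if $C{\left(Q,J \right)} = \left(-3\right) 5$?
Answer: $-4530$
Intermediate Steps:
$C{\left(Q,J \right)} = -15$
$302 C{\left(-12,15 \right)} = 302 \left(-15\right) = -4530$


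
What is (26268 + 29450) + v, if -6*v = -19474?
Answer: 176891/3 ≈ 58964.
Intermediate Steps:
v = 9737/3 (v = -⅙*(-19474) = 9737/3 ≈ 3245.7)
(26268 + 29450) + v = (26268 + 29450) + 9737/3 = 55718 + 9737/3 = 176891/3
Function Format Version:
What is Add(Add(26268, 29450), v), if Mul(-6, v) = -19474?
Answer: Rational(176891, 3) ≈ 58964.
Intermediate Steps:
v = Rational(9737, 3) (v = Mul(Rational(-1, 6), -19474) = Rational(9737, 3) ≈ 3245.7)
Add(Add(26268, 29450), v) = Add(Add(26268, 29450), Rational(9737, 3)) = Add(55718, Rational(9737, 3)) = Rational(176891, 3)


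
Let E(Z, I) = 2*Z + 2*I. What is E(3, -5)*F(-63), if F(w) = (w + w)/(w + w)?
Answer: -4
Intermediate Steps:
F(w) = 1 (F(w) = (2*w)/((2*w)) = (2*w)*(1/(2*w)) = 1)
E(Z, I) = 2*I + 2*Z
E(3, -5)*F(-63) = (2*(-5) + 2*3)*1 = (-10 + 6)*1 = -4*1 = -4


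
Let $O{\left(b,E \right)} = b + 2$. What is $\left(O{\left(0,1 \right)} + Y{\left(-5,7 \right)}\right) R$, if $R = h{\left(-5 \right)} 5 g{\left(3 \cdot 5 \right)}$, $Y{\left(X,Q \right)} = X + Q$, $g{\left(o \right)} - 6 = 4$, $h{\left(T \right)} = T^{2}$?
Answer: $5000$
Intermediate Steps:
$O{\left(b,E \right)} = 2 + b$
$g{\left(o \right)} = 10$ ($g{\left(o \right)} = 6 + 4 = 10$)
$Y{\left(X,Q \right)} = Q + X$
$R = 1250$ ($R = \left(-5\right)^{2} \cdot 5 \cdot 10 = 25 \cdot 5 \cdot 10 = 125 \cdot 10 = 1250$)
$\left(O{\left(0,1 \right)} + Y{\left(-5,7 \right)}\right) R = \left(\left(2 + 0\right) + \left(7 - 5\right)\right) 1250 = \left(2 + 2\right) 1250 = 4 \cdot 1250 = 5000$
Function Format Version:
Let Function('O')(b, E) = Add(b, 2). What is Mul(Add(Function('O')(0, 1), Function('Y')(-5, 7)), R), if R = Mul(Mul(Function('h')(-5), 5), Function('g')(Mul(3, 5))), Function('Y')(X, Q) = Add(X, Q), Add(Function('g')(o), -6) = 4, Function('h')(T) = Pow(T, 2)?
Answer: 5000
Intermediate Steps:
Function('O')(b, E) = Add(2, b)
Function('g')(o) = 10 (Function('g')(o) = Add(6, 4) = 10)
Function('Y')(X, Q) = Add(Q, X)
R = 1250 (R = Mul(Mul(Pow(-5, 2), 5), 10) = Mul(Mul(25, 5), 10) = Mul(125, 10) = 1250)
Mul(Add(Function('O')(0, 1), Function('Y')(-5, 7)), R) = Mul(Add(Add(2, 0), Add(7, -5)), 1250) = Mul(Add(2, 2), 1250) = Mul(4, 1250) = 5000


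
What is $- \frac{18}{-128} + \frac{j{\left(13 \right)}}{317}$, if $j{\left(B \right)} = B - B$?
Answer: $\frac{9}{64} \approx 0.14063$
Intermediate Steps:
$j{\left(B \right)} = 0$
$- \frac{18}{-128} + \frac{j{\left(13 \right)}}{317} = - \frac{18}{-128} + \frac{0}{317} = \left(-18\right) \left(- \frac{1}{128}\right) + 0 \cdot \frac{1}{317} = \frac{9}{64} + 0 = \frac{9}{64}$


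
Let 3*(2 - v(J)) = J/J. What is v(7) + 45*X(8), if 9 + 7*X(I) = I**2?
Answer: 7460/21 ≈ 355.24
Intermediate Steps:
X(I) = -9/7 + I**2/7
v(J) = 5/3 (v(J) = 2 - J/(3*J) = 2 - 1/3*1 = 2 - 1/3 = 5/3)
v(7) + 45*X(8) = 5/3 + 45*(-9/7 + (1/7)*8**2) = 5/3 + 45*(-9/7 + (1/7)*64) = 5/3 + 45*(-9/7 + 64/7) = 5/3 + 45*(55/7) = 5/3 + 2475/7 = 7460/21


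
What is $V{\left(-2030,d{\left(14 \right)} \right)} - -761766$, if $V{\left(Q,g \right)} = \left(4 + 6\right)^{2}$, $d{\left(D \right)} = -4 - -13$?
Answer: $761866$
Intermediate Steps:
$d{\left(D \right)} = 9$ ($d{\left(D \right)} = -4 + 13 = 9$)
$V{\left(Q,g \right)} = 100$ ($V{\left(Q,g \right)} = 10^{2} = 100$)
$V{\left(-2030,d{\left(14 \right)} \right)} - -761766 = 100 - -761766 = 100 + 761766 = 761866$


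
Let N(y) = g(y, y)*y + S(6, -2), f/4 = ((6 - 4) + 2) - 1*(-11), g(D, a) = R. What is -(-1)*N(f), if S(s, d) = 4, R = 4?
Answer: 244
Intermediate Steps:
g(D, a) = 4
f = 60 (f = 4*(((6 - 4) + 2) - 1*(-11)) = 4*((2 + 2) + 11) = 4*(4 + 11) = 4*15 = 60)
N(y) = 4 + 4*y (N(y) = 4*y + 4 = 4 + 4*y)
-(-1)*N(f) = -(-1)*(4 + 4*60) = -(-1)*(4 + 240) = -(-1)*244 = -1*(-244) = 244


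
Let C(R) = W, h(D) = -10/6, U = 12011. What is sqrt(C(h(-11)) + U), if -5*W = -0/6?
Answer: sqrt(12011) ≈ 109.59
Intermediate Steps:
h(D) = -5/3 (h(D) = -10*1/6 = -5/3)
W = 0 (W = -(-4)*0/6/5 = -(-4)*0*(1/6)/5 = -(-4)*0/5 = -1/5*0 = 0)
C(R) = 0
sqrt(C(h(-11)) + U) = sqrt(0 + 12011) = sqrt(12011)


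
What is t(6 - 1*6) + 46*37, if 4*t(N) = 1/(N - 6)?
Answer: 40847/24 ≈ 1702.0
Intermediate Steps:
t(N) = 1/(4*(-6 + N)) (t(N) = 1/(4*(N - 6)) = 1/(4*(-6 + N)))
t(6 - 1*6) + 46*37 = 1/(4*(-6 + (6 - 1*6))) + 46*37 = 1/(4*(-6 + (6 - 6))) + 1702 = 1/(4*(-6 + 0)) + 1702 = (¼)/(-6) + 1702 = (¼)*(-⅙) + 1702 = -1/24 + 1702 = 40847/24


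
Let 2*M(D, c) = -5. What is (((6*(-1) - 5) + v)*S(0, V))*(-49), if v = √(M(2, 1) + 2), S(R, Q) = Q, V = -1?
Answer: -539 + 49*I*√2/2 ≈ -539.0 + 34.648*I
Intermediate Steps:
M(D, c) = -5/2 (M(D, c) = (½)*(-5) = -5/2)
v = I*√2/2 (v = √(-5/2 + 2) = √(-½) = I*√2/2 ≈ 0.70711*I)
(((6*(-1) - 5) + v)*S(0, V))*(-49) = (((6*(-1) - 5) + I*√2/2)*(-1))*(-49) = (((-6 - 5) + I*√2/2)*(-1))*(-49) = ((-11 + I*√2/2)*(-1))*(-49) = (11 - I*√2/2)*(-49) = -539 + 49*I*√2/2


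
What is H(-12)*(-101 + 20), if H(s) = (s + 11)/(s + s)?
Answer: -27/8 ≈ -3.3750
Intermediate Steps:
H(s) = (11 + s)/(2*s) (H(s) = (11 + s)/((2*s)) = (11 + s)*(1/(2*s)) = (11 + s)/(2*s))
H(-12)*(-101 + 20) = ((1/2)*(11 - 12)/(-12))*(-101 + 20) = ((1/2)*(-1/12)*(-1))*(-81) = (1/24)*(-81) = -27/8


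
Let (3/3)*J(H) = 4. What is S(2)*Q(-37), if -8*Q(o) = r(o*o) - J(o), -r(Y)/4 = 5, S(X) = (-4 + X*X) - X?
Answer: -6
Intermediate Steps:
J(H) = 4
S(X) = -4 + X**2 - X (S(X) = (-4 + X**2) - X = -4 + X**2 - X)
r(Y) = -20 (r(Y) = -4*5 = -20)
Q(o) = 3 (Q(o) = -(-20 - 1*4)/8 = -(-20 - 4)/8 = -1/8*(-24) = 3)
S(2)*Q(-37) = (-4 + 2**2 - 1*2)*3 = (-4 + 4 - 2)*3 = -2*3 = -6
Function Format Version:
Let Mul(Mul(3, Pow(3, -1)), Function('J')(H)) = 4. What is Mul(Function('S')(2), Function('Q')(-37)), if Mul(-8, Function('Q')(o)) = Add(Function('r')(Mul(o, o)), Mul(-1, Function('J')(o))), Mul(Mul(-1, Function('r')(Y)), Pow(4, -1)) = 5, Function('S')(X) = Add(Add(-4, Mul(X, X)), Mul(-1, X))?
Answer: -6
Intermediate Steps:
Function('J')(H) = 4
Function('S')(X) = Add(-4, Pow(X, 2), Mul(-1, X)) (Function('S')(X) = Add(Add(-4, Pow(X, 2)), Mul(-1, X)) = Add(-4, Pow(X, 2), Mul(-1, X)))
Function('r')(Y) = -20 (Function('r')(Y) = Mul(-4, 5) = -20)
Function('Q')(o) = 3 (Function('Q')(o) = Mul(Rational(-1, 8), Add(-20, Mul(-1, 4))) = Mul(Rational(-1, 8), Add(-20, -4)) = Mul(Rational(-1, 8), -24) = 3)
Mul(Function('S')(2), Function('Q')(-37)) = Mul(Add(-4, Pow(2, 2), Mul(-1, 2)), 3) = Mul(Add(-4, 4, -2), 3) = Mul(-2, 3) = -6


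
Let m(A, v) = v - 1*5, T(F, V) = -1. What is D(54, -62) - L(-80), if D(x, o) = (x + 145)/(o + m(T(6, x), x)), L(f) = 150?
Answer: -2149/13 ≈ -165.31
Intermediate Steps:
m(A, v) = -5 + v (m(A, v) = v - 5 = -5 + v)
D(x, o) = (145 + x)/(-5 + o + x) (D(x, o) = (x + 145)/(o + (-5 + x)) = (145 + x)/(-5 + o + x))
D(54, -62) - L(-80) = (145 + 54)/(-5 - 62 + 54) - 1*150 = 199/(-13) - 150 = -1/13*199 - 150 = -199/13 - 150 = -2149/13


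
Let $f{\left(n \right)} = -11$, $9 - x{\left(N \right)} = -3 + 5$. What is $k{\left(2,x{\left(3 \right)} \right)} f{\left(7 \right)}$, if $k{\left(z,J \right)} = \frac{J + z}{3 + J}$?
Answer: $- \frac{99}{10} \approx -9.9$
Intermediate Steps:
$x{\left(N \right)} = 7$ ($x{\left(N \right)} = 9 - \left(-3 + 5\right) = 9 - 2 = 7$)
$k{\left(z,J \right)} = \frac{J + z}{3 + J}$
$k{\left(2,x{\left(3 \right)} \right)} f{\left(7 \right)} = \frac{7 + 2}{3 + 7} \left(-11\right) = \frac{1}{10} \cdot 9 \left(-11\right) = \frac{9}{10} \left(-11\right) = - \frac{99}{10}$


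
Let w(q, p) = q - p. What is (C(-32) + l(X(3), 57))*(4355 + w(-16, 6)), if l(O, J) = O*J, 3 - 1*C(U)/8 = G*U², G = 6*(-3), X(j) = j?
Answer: 639771783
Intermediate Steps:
G = -18
C(U) = 24 + 144*U² (C(U) = 24 - (-144)*U² = 24 + 144*U²)
l(O, J) = J*O
(C(-32) + l(X(3), 57))*(4355 + w(-16, 6)) = ((24 + 144*(-32)²) + 57*3)*(4355 + (-16 - 1*6)) = ((24 + 144*1024) + 171)*(4355 + (-16 - 6)) = ((24 + 147456) + 171)*(4355 - 22) = (147480 + 171)*4333 = 147651*4333 = 639771783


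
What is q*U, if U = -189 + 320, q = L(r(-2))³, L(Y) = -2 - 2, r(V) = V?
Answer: -8384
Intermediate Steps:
L(Y) = -4
q = -64 (q = (-4)³ = -64)
U = 131
q*U = -64*131 = -8384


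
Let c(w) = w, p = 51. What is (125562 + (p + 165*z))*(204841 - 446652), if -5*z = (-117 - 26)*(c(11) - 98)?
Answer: 68901626340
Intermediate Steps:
z = -12441/5 (z = -(-117 - 26)*(11 - 98)/5 = -(-143)*(-87)/5 = -1/5*12441 = -12441/5 ≈ -2488.2)
(125562 + (p + 165*z))*(204841 - 446652) = (125562 + (51 + 165*(-12441/5)))*(204841 - 446652) = (125562 + (51 - 410553))*(-241811) = (125562 - 410502)*(-241811) = -284940*(-241811) = 68901626340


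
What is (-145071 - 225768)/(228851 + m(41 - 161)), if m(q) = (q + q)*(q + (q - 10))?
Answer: -370839/288851 ≈ -1.2838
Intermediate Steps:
m(q) = 2*q*(-10 + 2*q) (m(q) = (2*q)*(q + (-10 + q)) = (2*q)*(-10 + 2*q) = 2*q*(-10 + 2*q))
(-145071 - 225768)/(228851 + m(41 - 161)) = (-145071 - 225768)/(228851 + 4*(41 - 161)*(-5 + (41 - 161))) = -370839/(228851 + 4*(-120)*(-5 - 120)) = -370839/(228851 + 4*(-120)*(-125)) = -370839/(228851 + 60000) = -370839/288851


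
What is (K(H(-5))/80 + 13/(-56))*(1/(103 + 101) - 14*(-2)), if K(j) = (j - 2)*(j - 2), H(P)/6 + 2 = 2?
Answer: -5713/1120 ≈ -5.1009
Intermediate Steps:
H(P) = 0 (H(P) = -12 + 6*2 = -12 + 12 = 0)
K(j) = (-2 + j)**2 (K(j) = (-2 + j)*(-2 + j) = (-2 + j)**2)
(K(H(-5))/80 + 13/(-56))*(1/(103 + 101) - 14*(-2)) = ((-2 + 0)**2/80 + 13/(-56))*(1/(103 + 101) - 14*(-2)) = ((-2)**2*(1/80) + 13*(-1/56))*(1/204 + 28) = (4*(1/80) - 13/56)*(1/204 + 28) = (1/20 - 13/56)*(5713/204) = -51/280*5713/204 = -5713/1120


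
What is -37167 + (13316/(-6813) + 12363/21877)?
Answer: -5539874138180/149048001 ≈ -37168.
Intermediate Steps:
-37167 + (13316/(-6813) + 12363/21877) = -37167 + (13316*(-1/6813) + 12363*(1/21877)) = -37167 + (-13316/6813 + 12363/21877) = -37167 - 207085013/149048001 = -5539874138180/149048001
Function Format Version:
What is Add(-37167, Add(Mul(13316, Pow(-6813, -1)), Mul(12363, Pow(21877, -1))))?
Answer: Rational(-5539874138180, 149048001) ≈ -37168.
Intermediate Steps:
Add(-37167, Add(Mul(13316, Pow(-6813, -1)), Mul(12363, Pow(21877, -1)))) = Add(-37167, Add(Mul(13316, Rational(-1, 6813)), Mul(12363, Rational(1, 21877)))) = Add(-37167, Add(Rational(-13316, 6813), Rational(12363, 21877))) = Add(-37167, Rational(-207085013, 149048001)) = Rational(-5539874138180, 149048001)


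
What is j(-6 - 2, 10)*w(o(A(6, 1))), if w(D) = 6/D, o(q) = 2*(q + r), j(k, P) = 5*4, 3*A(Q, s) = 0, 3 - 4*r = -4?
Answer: 240/7 ≈ 34.286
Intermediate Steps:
r = 7/4 (r = 3/4 - 1/4*(-4) = 3/4 + 1 = 7/4 ≈ 1.7500)
A(Q, s) = 0 (A(Q, s) = (1/3)*0 = 0)
j(k, P) = 20
o(q) = 7/2 + 2*q (o(q) = 2*(q + 7/4) = 2*(7/4 + q) = 7/2 + 2*q)
j(-6 - 2, 10)*w(o(A(6, 1))) = 20*(6/(7/2 + 2*0)) = 20*(6/(7/2 + 0)) = 20*(6/(7/2)) = 20*(6*(2/7)) = 20*(12/7) = 240/7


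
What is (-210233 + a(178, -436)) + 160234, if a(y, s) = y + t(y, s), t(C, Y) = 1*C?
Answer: -49643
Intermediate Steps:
t(C, Y) = C
a(y, s) = 2*y (a(y, s) = y + y = 2*y)
(-210233 + a(178, -436)) + 160234 = (-210233 + 2*178) + 160234 = (-210233 + 356) + 160234 = -209877 + 160234 = -49643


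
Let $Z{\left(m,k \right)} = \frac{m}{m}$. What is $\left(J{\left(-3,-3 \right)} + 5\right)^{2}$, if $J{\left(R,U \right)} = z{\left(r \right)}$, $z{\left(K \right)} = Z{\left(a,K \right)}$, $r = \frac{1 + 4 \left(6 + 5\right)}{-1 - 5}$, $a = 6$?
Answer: $36$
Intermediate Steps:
$Z{\left(m,k \right)} = 1$
$r = - \frac{15}{2}$ ($r = \frac{1 + 4 \cdot 11}{-6} = \left(1 + 44\right) \left(- \frac{1}{6}\right) = 45 \left(- \frac{1}{6}\right) = - \frac{15}{2} \approx -7.5$)
$z{\left(K \right)} = 1$
$J{\left(R,U \right)} = 1$
$\left(J{\left(-3,-3 \right)} + 5\right)^{2} = \left(1 + 5\right)^{2} = 6^{2} = 36$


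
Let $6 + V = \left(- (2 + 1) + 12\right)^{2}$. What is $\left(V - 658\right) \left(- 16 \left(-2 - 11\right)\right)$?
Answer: $-121264$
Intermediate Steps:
$V = 75$ ($V = -6 + \left(- (2 + 1) + 12\right)^{2} = -6 + \left(\left(-1\right) 3 + 12\right)^{2} = -6 + \left(-3 + 12\right)^{2} = -6 + 9^{2} = -6 + 81 = 75$)
$\left(V - 658\right) \left(- 16 \left(-2 - 11\right)\right) = \left(75 - 658\right) \left(- 16 \left(-2 - 11\right)\right) = - 583 \left(\left(-16\right) \left(-13\right)\right) = \left(-583\right) 208 = -121264$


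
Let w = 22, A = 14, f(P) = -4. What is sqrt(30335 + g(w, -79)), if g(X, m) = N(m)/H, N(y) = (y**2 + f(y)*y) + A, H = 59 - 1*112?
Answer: 4*sqrt(5303922)/53 ≈ 173.81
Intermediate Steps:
H = -53 (H = 59 - 112 = -53)
N(y) = 14 + y**2 - 4*y (N(y) = (y**2 - 4*y) + 14 = 14 + y**2 - 4*y)
g(X, m) = -14/53 - m**2/53 + 4*m/53 (g(X, m) = (14 + m**2 - 4*m)/(-53) = (14 + m**2 - 4*m)*(-1/53) = -14/53 - m**2/53 + 4*m/53)
sqrt(30335 + g(w, -79)) = sqrt(30335 + (-14/53 - 1/53*(-79)**2 + (4/53)*(-79))) = sqrt(30335 + (-14/53 - 1/53*6241 - 316/53)) = sqrt(30335 + (-14/53 - 6241/53 - 316/53)) = sqrt(30335 - 6571/53) = sqrt(1601184/53) = 4*sqrt(5303922)/53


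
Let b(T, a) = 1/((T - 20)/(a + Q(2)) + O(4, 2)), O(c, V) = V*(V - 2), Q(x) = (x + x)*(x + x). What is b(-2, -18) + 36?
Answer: 397/11 ≈ 36.091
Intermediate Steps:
Q(x) = 4*x² (Q(x) = (2*x)*(2*x) = 4*x²)
O(c, V) = V*(-2 + V)
b(T, a) = (16 + a)/(-20 + T) (b(T, a) = 1/((T - 20)/(a + 4*2²) + 2*(-2 + 2)) = 1/((-20 + T)/(a + 4*4) + 2*0) = 1/((-20 + T)/(a + 16) + 0) = 1/((-20 + T)/(16 + a) + 0) = 1/((-20 + T)/(16 + a)) = (16 + a)/(-20 + T))
b(-2, -18) + 36 = (16 - 18)/(-20 - 2) + 36 = -2/(-22) + 36 = -1/22*(-2) + 36 = 1/11 + 36 = 397/11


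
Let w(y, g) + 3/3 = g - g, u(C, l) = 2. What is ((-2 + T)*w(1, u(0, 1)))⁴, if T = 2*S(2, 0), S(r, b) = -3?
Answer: 4096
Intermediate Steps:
w(y, g) = -1 (w(y, g) = -1 + (g - g) = -1 + 0 = -1)
T = -6 (T = 2*(-3) = -6)
((-2 + T)*w(1, u(0, 1)))⁴ = ((-2 - 6)*(-1))⁴ = (-8*(-1))⁴ = 8⁴ = 4096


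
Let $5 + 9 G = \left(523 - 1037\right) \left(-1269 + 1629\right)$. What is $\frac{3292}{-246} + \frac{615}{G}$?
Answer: $- \frac{61052975}{4552107} \approx -13.412$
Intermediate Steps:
$G = - \frac{185045}{9}$ ($G = - \frac{5}{9} + \frac{\left(523 - 1037\right) \left(-1269 + 1629\right)}{9} = - \frac{5}{9} + \frac{\left(-514\right) 360}{9} = - \frac{5}{9} + \frac{1}{9} \left(-185040\right) = - \frac{5}{9} - 20560 = - \frac{185045}{9} \approx -20561.0$)
$\frac{3292}{-246} + \frac{615}{G} = \frac{3292}{-246} + \frac{615}{- \frac{185045}{9}} = 3292 \left(- \frac{1}{246}\right) + 615 \left(- \frac{9}{185045}\right) = - \frac{1646}{123} - \frac{1107}{37009} = - \frac{61052975}{4552107}$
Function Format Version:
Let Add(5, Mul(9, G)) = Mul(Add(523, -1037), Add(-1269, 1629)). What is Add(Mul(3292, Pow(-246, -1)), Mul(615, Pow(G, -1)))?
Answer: Rational(-61052975, 4552107) ≈ -13.412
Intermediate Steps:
G = Rational(-185045, 9) (G = Add(Rational(-5, 9), Mul(Rational(1, 9), Mul(Add(523, -1037), Add(-1269, 1629)))) = Add(Rational(-5, 9), Mul(Rational(1, 9), Mul(-514, 360))) = Add(Rational(-5, 9), Mul(Rational(1, 9), -185040)) = Add(Rational(-5, 9), -20560) = Rational(-185045, 9) ≈ -20561.)
Add(Mul(3292, Pow(-246, -1)), Mul(615, Pow(G, -1))) = Add(Mul(3292, Pow(-246, -1)), Mul(615, Pow(Rational(-185045, 9), -1))) = Add(Mul(3292, Rational(-1, 246)), Mul(615, Rational(-9, 185045))) = Add(Rational(-1646, 123), Rational(-1107, 37009)) = Rational(-61052975, 4552107)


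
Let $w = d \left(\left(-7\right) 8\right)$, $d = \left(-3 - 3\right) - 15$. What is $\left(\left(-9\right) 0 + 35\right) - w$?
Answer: $-1141$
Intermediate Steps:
$d = -21$ ($d = -6 - 15 = -21$)
$w = 1176$ ($w = - 21 \left(\left(-7\right) 8\right) = \left(-21\right) \left(-56\right) = 1176$)
$\left(\left(-9\right) 0 + 35\right) - w = \left(\left(-9\right) 0 + 35\right) - 1176 = \left(0 + 35\right) - 1176 = 35 - 1176 = -1141$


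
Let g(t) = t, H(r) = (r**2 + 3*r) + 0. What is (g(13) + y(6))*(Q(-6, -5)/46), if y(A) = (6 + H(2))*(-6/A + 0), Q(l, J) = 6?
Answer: -9/23 ≈ -0.39130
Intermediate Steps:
H(r) = r**2 + 3*r
y(A) = -96/A (y(A) = (6 + 2*(3 + 2))*(-6/A + 0) = (6 + 2*5)*(-6/A) = (6 + 10)*(-6/A) = 16*(-6/A) = -96/A)
(g(13) + y(6))*(Q(-6, -5)/46) = (13 - 96/6)*(6/46) = (13 - 96*1/6)*(6*(1/46)) = (13 - 16)*(3/23) = -3*3/23 = -9/23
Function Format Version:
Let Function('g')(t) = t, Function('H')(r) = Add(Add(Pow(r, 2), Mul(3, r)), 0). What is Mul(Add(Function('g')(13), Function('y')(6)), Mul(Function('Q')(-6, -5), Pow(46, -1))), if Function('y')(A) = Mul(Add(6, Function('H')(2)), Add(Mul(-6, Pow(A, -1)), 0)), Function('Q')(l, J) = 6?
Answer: Rational(-9, 23) ≈ -0.39130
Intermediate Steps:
Function('H')(r) = Add(Pow(r, 2), Mul(3, r))
Function('y')(A) = Mul(-96, Pow(A, -1)) (Function('y')(A) = Mul(Add(6, Mul(2, Add(3, 2))), Add(Mul(-6, Pow(A, -1)), 0)) = Mul(Add(6, Mul(2, 5)), Mul(-6, Pow(A, -1))) = Mul(Add(6, 10), Mul(-6, Pow(A, -1))) = Mul(16, Mul(-6, Pow(A, -1))) = Mul(-96, Pow(A, -1)))
Mul(Add(Function('g')(13), Function('y')(6)), Mul(Function('Q')(-6, -5), Pow(46, -1))) = Mul(Add(13, Mul(-96, Pow(6, -1))), Mul(6, Pow(46, -1))) = Mul(Add(13, Mul(-96, Rational(1, 6))), Mul(6, Rational(1, 46))) = Mul(Add(13, -16), Rational(3, 23)) = Mul(-3, Rational(3, 23)) = Rational(-9, 23)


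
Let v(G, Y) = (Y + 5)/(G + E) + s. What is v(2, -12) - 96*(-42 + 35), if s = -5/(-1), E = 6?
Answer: 5409/8 ≈ 676.13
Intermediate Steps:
s = 5 (s = -5*(-1) = 5)
v(G, Y) = 5 + (5 + Y)/(6 + G) (v(G, Y) = (Y + 5)/(G + 6) + 5 = (5 + Y)/(6 + G) + 5 = 5 + (5 + Y)/(6 + G))
v(2, -12) - 96*(-42 + 35) = (35 - 12 + 5*2)/(6 + 2) - 96*(-42 + 35) = (35 - 12 + 10)/8 - 96*(-7) = (⅛)*33 + 672 = 33/8 + 672 = 5409/8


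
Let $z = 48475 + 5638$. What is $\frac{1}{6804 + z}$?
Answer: $\frac{1}{60917} \approx 1.6416 \cdot 10^{-5}$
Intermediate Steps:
$z = 54113$
$\frac{1}{6804 + z} = \frac{1}{6804 + 54113} = \frac{1}{60917}$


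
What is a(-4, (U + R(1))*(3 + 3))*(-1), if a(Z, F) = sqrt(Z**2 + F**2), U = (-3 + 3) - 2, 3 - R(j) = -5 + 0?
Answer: -4*sqrt(82) ≈ -36.222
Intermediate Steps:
R(j) = 8 (R(j) = 3 - (-5 + 0) = 3 - 1*(-5) = 3 + 5 = 8)
U = -2 (U = 0 - 2 = -2)
a(Z, F) = sqrt(F**2 + Z**2)
a(-4, (U + R(1))*(3 + 3))*(-1) = sqrt(((-2 + 8)*(3 + 3))**2 + (-4)**2)*(-1) = sqrt((6*6)**2 + 16)*(-1) = sqrt(36**2 + 16)*(-1) = sqrt(1296 + 16)*(-1) = sqrt(1312)*(-1) = (4*sqrt(82))*(-1) = -4*sqrt(82)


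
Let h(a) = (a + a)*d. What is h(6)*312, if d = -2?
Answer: -7488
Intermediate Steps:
h(a) = -4*a (h(a) = (a + a)*(-2) = (2*a)*(-2) = -4*a)
h(6)*312 = -4*6*312 = -24*312 = -7488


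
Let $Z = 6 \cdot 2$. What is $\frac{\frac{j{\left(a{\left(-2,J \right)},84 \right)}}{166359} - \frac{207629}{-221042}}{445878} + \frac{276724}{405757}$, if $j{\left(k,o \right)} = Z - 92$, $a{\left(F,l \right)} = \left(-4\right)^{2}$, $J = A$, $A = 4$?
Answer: $\frac{4537172744345904907823}{6652780089041329928388} \approx 0.682$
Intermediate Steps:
$J = 4$
$a{\left(F,l \right)} = 16$
$Z = 12$
$j{\left(k,o \right)} = -80$ ($j{\left(k,o \right)} = 12 - 92 = -80$)
$\frac{\frac{j{\left(a{\left(-2,J \right)},84 \right)}}{166359} - \frac{207629}{-221042}}{445878} + \frac{276724}{405757} = \frac{- \frac{80}{166359} - \frac{207629}{-221042}}{445878} + \frac{276724}{405757} = \left(\left(-80\right) \frac{1}{166359} - - \frac{207629}{221042}\right) \frac{1}{445878} + 276724 \cdot \frac{1}{405757} = \left(- \frac{80}{166359} + \frac{207629}{221042}\right) \frac{1}{445878} + \frac{276724}{405757} = \frac{34523269451}{36772326078} \cdot \frac{1}{445878} + \frac{276724}{405757} = \frac{34523269451}{16395971207006484} + \frac{276724}{405757} = \frac{4537172744345904907823}{6652780089041329928388}$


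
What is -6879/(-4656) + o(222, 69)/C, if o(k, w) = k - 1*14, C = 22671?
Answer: 52307419/35185392 ≈ 1.4866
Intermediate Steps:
o(k, w) = -14 + k (o(k, w) = k - 14 = -14 + k)
-6879/(-4656) + o(222, 69)/C = -6879/(-4656) + (-14 + 222)/22671 = -6879*(-1/4656) + 208*(1/22671) = 2293/1552 + 208/22671 = 52307419/35185392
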